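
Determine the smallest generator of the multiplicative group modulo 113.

φ(113) = 113 − 1 = 112 = 2^4 · 7.
Test candidates g = 2, 3, … against the prime factors q ∈ {2, 7} of φ(113): g is a generator iff g^(112/q) ≢ 1 for every such q.
g = 2: 2^56 ≡ 1 — hits 1, so not a primitive root.
g = 3: 3^56 ≡ 112; 3^16 ≡ 49 — none is 1, so 3 is a primitive root.
So 3 is the smallest generator of (Z/113Z)^×.

3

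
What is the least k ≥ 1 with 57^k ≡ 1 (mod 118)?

ord(57) | φ(118) = φ(2)·φ(59) = 1·58 = 58 = 2 · 29.
Divisors of 58: 1, 2, 29, 58.
Evaluate successive powers at the divisors of 58:
57^1 ≡ 57
57^2 ≡ 63
57^29 ≡ 1
The smallest such exponent is 29, so the order of 57 is 29.

29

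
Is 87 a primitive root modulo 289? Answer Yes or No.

No

φ(289) = φ(17^2) = 17·(17−1) = 272 = 2^4 · 17.
87 is a primitive root mod 289 iff 87^(φ(289)/q) ≢ 1 for every prime q | φ(289), i.e. q ∈ {2, 17}.
87^136 ≡ 1 (mod 289)  [q = 2: ≡ 1 ✗]
87^16 ≡ 35 (mod 289)  [q = 17: ≢ 1 ✓]
87^136 ≡ 1 shows ord(87) | 136, strictly less than φ(289); not a primitive root.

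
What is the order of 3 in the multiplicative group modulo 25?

20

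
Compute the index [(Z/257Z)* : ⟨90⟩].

The order of 90 must divide φ(257) = 257 − 1 = 256 = 2^8.
Divisors of 256: 1, 2, 4, 8, 16, 32, 64, 128, 256.
Evaluate successive powers at the divisors of 256:
90^1 ≡ 90 (mod 257)
90^2 ≡ 133 (mod 257)
90^4 ≡ 213 (mod 257)
90^8 ≡ 137 (mod 257)
90^16 ≡ 8 (mod 257)
90^32 ≡ 64 (mod 257)
90^64 ≡ 241 (mod 257)
90^128 ≡ 256 (mod 257)
90^256 ≡ 1 (mod 257) ✓
So ord_257(90) = 256, hence |⟨90⟩| = 256.
The index is φ(257) / ord(90) = 256 / 256 = 1.

1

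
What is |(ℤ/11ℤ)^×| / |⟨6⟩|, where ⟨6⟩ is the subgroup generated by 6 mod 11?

1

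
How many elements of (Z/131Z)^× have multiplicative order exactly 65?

φ(131) = 131 − 1 = 130 = 2 · 5 · 13.
In a cyclic group of order 130, there are φ(d) elements of order d for each divisor d of 130, and zero for non-divisors.
65 = 5 · 13 divides 130, and φ(65) = 48.

48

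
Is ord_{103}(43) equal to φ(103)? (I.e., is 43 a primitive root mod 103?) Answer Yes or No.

φ(103) = 103 − 1 = 102 = 2 · 3 · 17.
It suffices to check that the order of 43 is not a proper divisor of 102: compute 43^(102/q) for q ∈ {2, 3, 17}.
43^51 ≡ 102 (mod 103)  [q = 2: ≢ 1 ✓]
43^34 ≡ 46 (mod 103)  [q = 3: ≢ 1 ✓]
43^6 ≡ 81 (mod 103)  [q = 17: ≢ 1 ✓]
Every test exponent gives a nontrivial residue, hence 43 generates the full group.

Yes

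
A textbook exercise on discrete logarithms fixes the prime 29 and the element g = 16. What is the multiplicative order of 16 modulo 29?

7

ord(16) | φ(29) = 29 − 1 = 28 = 2^2 · 7.
Divisors of 28: 1, 2, 4, 7, 14, 28.
Check 16^d mod 29 for each divisor in increasing order:
16^1 ≡ 16 (mod 29)
16^2 ≡ 24 (mod 29)
16^4 ≡ 25 (mod 29)
16^7 ≡ 1 (mod 29) ✓
Hence ord(16) = 7.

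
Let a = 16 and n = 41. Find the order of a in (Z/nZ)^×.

5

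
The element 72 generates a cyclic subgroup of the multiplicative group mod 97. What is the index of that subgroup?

The order of 72 must divide φ(97) = 97 − 1 = 96 = 2^5 · 3.
Divisors of 96: 1, 2, 3, 4, 6, 8, 12, 16, 24, 32, 48, 96.
Check 72^d mod 97 for each divisor in increasing order:
72^1 ≡ 72 (mod 97)
72^2 ≡ 43 (mod 97)
72^3 ≡ 89 (mod 97)
72^4 ≡ 6 (mod 97)
72^6 ≡ 64 (mod 97)
72^8 ≡ 36 (mod 97)
72^12 ≡ 22 (mod 97)
72^16 ≡ 35 (mod 97)
72^24 ≡ 96 (mod 97)
72^32 ≡ 61 (mod 97)
72^48 ≡ 1 (mod 97) ✓
So ord_97(72) = 48, hence |⟨72⟩| = 48.
[(Z/97Z)^× : ⟨72⟩] = 96/48 = 2.

2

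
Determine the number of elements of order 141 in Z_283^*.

92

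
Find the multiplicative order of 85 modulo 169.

By Lagrange's theorem, ord_169(85) divides φ(169) = φ(13^2) = 13·(13−1) = 156 = 2^2 · 3 · 13.
Divisors of 156: 1, 2, 3, 4, 6, 12, 13, 26, 39, 52, 78, 156.
Compute 85^d (mod 169) for the divisors d until we hit 1:
85^1 ≡ 85 (mod 169)
85^2 ≡ 127 (mod 169)
85^3 ≡ 148 (mod 169)
85^4 ≡ 74 (mod 169)
85^6 ≡ 103 (mod 169)
85^12 ≡ 131 (mod 169)
85^13 ≡ 150 (mod 169)
85^26 ≡ 23 (mod 169)
85^39 ≡ 70 (mod 169)
85^52 ≡ 22 (mod 169)
85^78 ≡ 168 (mod 169)
85^156 ≡ 1 (mod 169) ✓
Hence ord(85) = 156.

156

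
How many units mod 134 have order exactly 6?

2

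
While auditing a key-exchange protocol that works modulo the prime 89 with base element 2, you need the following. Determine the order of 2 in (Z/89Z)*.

11

ord(2) | φ(89) = 89 − 1 = 88 = 2^3 · 11.
Divisors of 88: 1, 2, 4, 8, 11, 22, 44, 88.
Evaluate successive powers at the divisors of 88:
2^1 ≡ 2 (mod 89)
2^2 ≡ 4 (mod 89)
2^4 ≡ 16 (mod 89)
2^8 ≡ 78 (mod 89)
2^11 ≡ 1 (mod 89) ✓
The smallest such exponent is 11, so the order of 2 is 11.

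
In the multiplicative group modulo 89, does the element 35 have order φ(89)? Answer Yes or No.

Yes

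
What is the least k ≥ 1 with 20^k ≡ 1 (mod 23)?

22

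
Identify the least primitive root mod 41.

φ(41) = 41 − 1 = 40 = 2^3 · 5.
Test candidates g = 2, 3, … against the prime factors q ∈ {2, 5} of φ(41): g is a generator iff g^(40/q) ≢ 1 for every such q.
g = 2: 2^20 ≡ 1 — hits 1, so not a primitive root.
g = 3: 3^20 ≡ 40; 3^8 ≡ 1 — hits 1, so not a primitive root.
g = 4: 4^20 ≡ 1 — hits 1, so not a primitive root.
g = 5: 5^20 ≡ 1 — hits 1, so not a primitive root.
g = 6: 6^20 ≡ 40; 6^8 ≡ 10 — none is 1, so 6 is a primitive root.
The smallest primitive root modulo 41 is 6.

6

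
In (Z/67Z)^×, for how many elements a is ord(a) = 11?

10

φ(67) = 67 − 1 = 66 = 2 · 3 · 11.
In a cyclic group of order 66, there are φ(d) elements of order d for each divisor d of 66, and zero for non-divisors.
11 | 66, and φ(11) = 11 − 1 = 10.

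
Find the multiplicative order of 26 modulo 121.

55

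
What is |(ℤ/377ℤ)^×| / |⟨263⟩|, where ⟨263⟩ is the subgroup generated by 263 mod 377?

4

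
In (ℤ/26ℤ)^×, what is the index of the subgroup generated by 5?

The order of 5 must divide φ(26) = φ(2)·φ(13) = 1·12 = 12 = 2^2 · 3.
Divisors of 12: 1, 2, 3, 4, 6, 12.
Check 5^d mod 26 for each divisor in increasing order:
5^1 ≡ 5
5^2 ≡ 25
5^3 ≡ 21
5^4 ≡ 1
Thus |⟨5⟩| = ord(5) = 4.
Index = |(Z/26Z)^×| / |⟨5⟩| = 12 / 4 = 3.

3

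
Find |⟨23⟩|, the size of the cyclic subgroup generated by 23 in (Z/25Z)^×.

20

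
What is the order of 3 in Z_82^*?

8

Since 3 ∈ (Z/82Z)^×, its order divides φ(82) = φ(2)·φ(41) = 1·40 = 40 = 2^3 · 5.
Divisors of 40: 1, 2, 4, 5, 8, 10, 20, 40.
Test each divisor d:
3^1 ≡ 3 (mod 82)
3^2 ≡ 9 (mod 82)
3^4 ≡ 81 (mod 82)
3^5 ≡ 79 (mod 82)
3^8 ≡ 1 (mod 82) ✓
The smallest such exponent is 8, so the order of 3 is 8.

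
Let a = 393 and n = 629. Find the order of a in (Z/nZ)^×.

By Lagrange's theorem, ord_629(393) divides φ(629) = φ(17·37) = (17−1)·(37−1) = 16·36 = 576 = 2^6 · 3^2.
Divisors of 576: 1, 2, 3, 4, 6, 8, 9, 12, 16, 18, 24, 32, 36, 48, 64, 72, 96, 144, 192, 288, 576.
Evaluate successive powers at the divisors of 576:
393^1 ≡ 393 (mod 629)
393^2 ≡ 344 (mod 629)
393^3 ≡ 586 (mod 629)
393^4 ≡ 84 (mod 629)
393^6 ≡ 591 (mod 629)
393^8 ≡ 137 (mod 629)
393^9 ≡ 376 (mod 629)
393^12 ≡ 186 (mod 629)
393^16 ≡ 528 (mod 629)
393^18 ≡ 480 (mod 629)
393^24 ≡ 1 (mod 629) ✓
The smallest such exponent is 24, so the order of 393 is 24.

24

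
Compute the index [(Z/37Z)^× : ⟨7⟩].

4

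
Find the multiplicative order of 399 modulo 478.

The order of 399 must divide φ(478) = φ(2)·φ(239) = 1·238 = 238 = 2 · 7 · 17.
Divisors of 238: 1, 2, 7, 14, 17, 34, 119, 238.
Test each divisor d:
399^1 ≡ 399 (mod 478)
399^2 ≡ 27 (mod 478)
399^7 ≡ 455 (mod 478)
399^14 ≡ 51 (mod 478)
399^17 ≡ 201 (mod 478)
399^34 ≡ 249 (mod 478)
399^119 ≡ 1 (mod 478) ✓
Hence ord(399) = 119.

119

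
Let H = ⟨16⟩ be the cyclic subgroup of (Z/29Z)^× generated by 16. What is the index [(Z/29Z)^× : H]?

4

By Lagrange's theorem, ord_29(16) divides φ(29) = 29 − 1 = 28 = 2^2 · 7.
Divisors of 28: 1, 2, 4, 7, 14, 28.
Test each divisor d:
16^1 ≡ 16 (mod 29)
16^2 ≡ 24 (mod 29)
16^4 ≡ 25 (mod 29)
16^7 ≡ 1 (mod 29) ✓
Thus |⟨16⟩| = ord(16) = 7.
[(Z/29Z)^× : ⟨16⟩] = 28/7 = 4.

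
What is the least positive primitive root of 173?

φ(173) = 173 − 1 = 172 = 2^2 · 43.
g is a primitive root iff g^(172/q) ≢ 1 (mod 173) for each prime q ∈ {2, 43}.
g = 2: 2^86 ≡ 172; 2^4 ≡ 16 — none is 1, so 2 is a primitive root.
Hence the least primitive root of 173 is 2.

2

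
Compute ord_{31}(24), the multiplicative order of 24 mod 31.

By Lagrange's theorem, ord_31(24) divides φ(31) = 31 − 1 = 30 = 2 · 3 · 5.
Divisors of 30: 1, 2, 3, 5, 6, 10, 15, 30.
Check 24^d mod 31 for each divisor in increasing order:
24^1 ≡ 24 (mod 31)
24^2 ≡ 18 (mod 31)
24^3 ≡ 29 (mod 31)
24^5 ≡ 26 (mod 31)
24^6 ≡ 4 (mod 31)
24^10 ≡ 25 (mod 31)
24^15 ≡ 30 (mod 31)
24^30 ≡ 1 (mod 31) ✓
Therefore the multiplicative order of 24 modulo 31 is 30.

30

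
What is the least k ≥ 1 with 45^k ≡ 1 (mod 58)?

7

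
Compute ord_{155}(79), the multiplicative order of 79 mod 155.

30

By Lagrange's theorem, ord_155(79) divides φ(155) = φ(5·31) = (5−1)·(31−1) = 4·30 = 120 = 2^3 · 3 · 5.
Divisors of 120: 1, 2, 3, 4, 5, 6, 8, 10, 12, 15, 20, 24, 30, 40, 60, 120.
Compute 79^d (mod 155) for the divisors d until we hit 1:
79^1 ≡ 79
79^2 ≡ 41
79^3 ≡ 139
79^4 ≡ 131
79^5 ≡ 119
79^6 ≡ 101
79^8 ≡ 111
79^10 ≡ 56
79^12 ≡ 126
79^15 ≡ 154
79^20 ≡ 36
79^24 ≡ 66
79^30 ≡ 1
The smallest such exponent is 30, so the order of 79 is 30.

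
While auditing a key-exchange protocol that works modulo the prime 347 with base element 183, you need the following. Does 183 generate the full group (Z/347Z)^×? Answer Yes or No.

No

φ(347) = 347 − 1 = 346 = 2 · 173.
An element g generates (Z/347Z)^× iff g^(346/q) ≢ 1 (mod 347) for each prime q ∈ {2, 173}.
183^173 ≡ 1 (mod 347)  [q = 2: ≡ 1 ✗]
183^2 ≡ 177 (mod 347)  [q = 173: ≢ 1 ✓]
The check at q = 2 fails, so 183 generates a proper subgroup.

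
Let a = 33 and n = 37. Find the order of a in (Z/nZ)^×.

Since 33 ∈ (Z/37Z)^×, its order divides φ(37) = 37 − 1 = 36 = 2^2 · 3^2.
Divisors of 36: 1, 2, 3, 4, 6, 9, 12, 18, 36.
Check 33^d mod 37 for each divisor in increasing order:
33^1 ≡ 33
33^2 ≡ 16
33^3 ≡ 10
33^4 ≡ 34
33^6 ≡ 26
33^9 ≡ 1
The smallest such exponent is 9, so the order of 33 is 9.

9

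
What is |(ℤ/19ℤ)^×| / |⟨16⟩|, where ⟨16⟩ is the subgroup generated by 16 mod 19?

By Lagrange's theorem, ord_19(16) divides φ(19) = 19 − 1 = 18 = 2 · 3^2.
Divisors of 18: 1, 2, 3, 6, 9, 18.
Evaluate successive powers at the divisors of 18:
16^1 ≡ 16
16^2 ≡ 9
16^3 ≡ 11
16^6 ≡ 7
16^9 ≡ 1
The order of 16 is 9, so the subgroup it generates has 9 elements.
The index is φ(19) / ord(16) = 18 / 9 = 2.

2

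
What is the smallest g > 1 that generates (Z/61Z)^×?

φ(61) = 61 − 1 = 60 = 2^2 · 3 · 5.
g is a primitive root iff g^(60/q) ≢ 1 (mod 61) for each prime q ∈ {2, 3, 5}.
g = 2: 2^30 ≡ 60; 2^20 ≡ 47; 2^12 ≡ 9 — none is 1, so 2 is a primitive root.
Hence the least primitive root of 61 is 2.

2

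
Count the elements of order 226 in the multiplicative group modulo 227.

φ(227) = 227 − 1 = 226 = 2 · 113.
Since (Z/227Z)^× is cyclic of order 226, the number of elements of order d is φ(d) when d | 226 and 0 otherwise.
226 = 2 · 113 divides 226, and φ(226) = 112.

112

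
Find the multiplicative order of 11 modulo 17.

Since 11 ∈ (Z/17Z)^×, its order divides φ(17) = 17 − 1 = 16 = 2^4.
Divisors of 16: 1, 2, 4, 8, 16.
Test each divisor d:
11^1 ≡ 11 (mod 17)
11^2 ≡ 2 (mod 17)
11^4 ≡ 4 (mod 17)
11^8 ≡ 16 (mod 17)
11^16 ≡ 1 (mod 17) ✓
Therefore the multiplicative order of 11 modulo 17 is 16.

16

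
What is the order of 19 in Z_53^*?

ord(19) | φ(53) = 53 − 1 = 52 = 2^2 · 13.
Divisors of 52: 1, 2, 4, 13, 26, 52.
Check 19^d mod 53 for each divisor in increasing order:
19^1 ≡ 19 (mod 53)
19^2 ≡ 43 (mod 53)
19^4 ≡ 47 (mod 53)
19^13 ≡ 30 (mod 53)
19^26 ≡ 52 (mod 53)
19^52 ≡ 1 (mod 53) ✓
The smallest such exponent is 52, so the order of 19 is 52.

52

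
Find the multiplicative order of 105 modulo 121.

110

The order of 105 must divide φ(121) = φ(11^2) = 11·(11−1) = 110 = 2 · 5 · 11.
Divisors of 110: 1, 2, 5, 10, 11, 22, 55, 110.
Evaluate successive powers at the divisors of 110:
105^1 ≡ 105 (mod 121)
105^2 ≡ 14 (mod 121)
105^5 ≡ 10 (mod 121)
105^10 ≡ 100 (mod 121)
105^11 ≡ 94 (mod 121)
105^22 ≡ 3 (mod 121)
105^55 ≡ 120 (mod 121)
105^110 ≡ 1 (mod 121) ✓
Therefore the multiplicative order of 105 modulo 121 is 110.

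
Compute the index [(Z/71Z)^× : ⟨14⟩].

7

Since 14 ∈ (Z/71Z)^×, its order divides φ(71) = 71 − 1 = 70 = 2 · 5 · 7.
Divisors of 70: 1, 2, 5, 7, 10, 14, 35, 70.
Compute 14^d (mod 71) for the divisors d until we hit 1:
14^1 ≡ 14 (mod 71)
14^2 ≡ 54 (mod 71)
14^5 ≡ 70 (mod 71)
14^7 ≡ 17 (mod 71)
14^10 ≡ 1 (mod 71) ✓
The order of 14 is 10, so the subgroup it generates has 10 elements.
[(Z/71Z)^× : ⟨14⟩] = 70/10 = 7.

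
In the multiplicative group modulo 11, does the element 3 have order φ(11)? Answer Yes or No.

No

φ(11) = 11 − 1 = 10 = 2 · 5.
An element g generates (Z/11Z)^× iff g^(10/q) ≢ 1 (mod 11) for each prime q ∈ {2, 5}.
3^5 ≡ 1 (mod 11)  [q = 2: ≡ 1 ✗]
3^2 ≡ 9 (mod 11)  [q = 5: ≢ 1 ✓]
Since 3^5 ≡ 1, the order of 3 divides 5 < 10, so 3 is not a primitive root.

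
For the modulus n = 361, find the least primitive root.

2

φ(361) = φ(19^2) = 19·(19−1) = 342 = 2 · 3^2 · 19.
Test candidates g = 2, 3, … against the prime factors q ∈ {2, 3, 19} of φ(361): g is a generator iff g^(342/q) ≢ 1 for every such q.
g = 2: 2^171 ≡ 360; 2^114 ≡ 292; 2^18 ≡ 58 — none is 1, so 2 is a primitive root.
So 2 is the smallest generator of (Z/361Z)^×.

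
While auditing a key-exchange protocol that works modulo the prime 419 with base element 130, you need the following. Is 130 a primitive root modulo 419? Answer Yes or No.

Yes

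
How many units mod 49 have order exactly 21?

12

φ(49) = φ(7^2) = 7·(7−1) = 42 = 2 · 3 · 7.
(Z/49Z)^× is cyclic (|G| = 42); a cyclic group of order m has exactly φ(d) elements of each order d | m, and none otherwise.
21 = 3 · 7 divides 42, and φ(21) = 12.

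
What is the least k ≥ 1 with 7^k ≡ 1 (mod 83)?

By Lagrange's theorem, ord_83(7) divides φ(83) = 83 − 1 = 82 = 2 · 41.
Divisors of 82: 1, 2, 41, 82.
Check 7^d mod 83 for each divisor in increasing order:
7^1 ≡ 7 (mod 83)
7^2 ≡ 49 (mod 83)
7^41 ≡ 1 (mod 83) ✓
Hence ord(7) = 41.

41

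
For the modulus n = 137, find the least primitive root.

3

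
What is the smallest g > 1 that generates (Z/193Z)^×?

φ(193) = 193 − 1 = 192 = 2^6 · 3.
Test candidates g = 2, 3, … against the prime factors q ∈ {2, 3} of φ(193): g is a generator iff g^(192/q) ≢ 1 for every such q.
g = 2: 2^96 ≡ 1 — hits 1, so not a primitive root.
g = 3: 3^96 ≡ 1 — hits 1, so not a primitive root.
g = 4: 4^96 ≡ 1 — hits 1, so not a primitive root.
g = 5: 5^96 ≡ 192; 5^64 ≡ 84 — none is 1, so 5 is a primitive root.
Hence the least primitive root of 193 is 5.

5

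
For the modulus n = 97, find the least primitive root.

φ(97) = 97 − 1 = 96 = 2^5 · 3.
g is a primitive root iff g^(96/q) ≢ 1 (mod 97) for each prime q ∈ {2, 3}.
g = 2: 2^48 ≡ 1 — hits 1, so not a primitive root.
g = 3: 3^48 ≡ 1 — hits 1, so not a primitive root.
g = 4: 4^48 ≡ 1 — hits 1, so not a primitive root.
g = 5: 5^48 ≡ 96; 5^32 ≡ 35 — none is 1, so 5 is a primitive root.
Hence the least primitive root of 97 is 5.

5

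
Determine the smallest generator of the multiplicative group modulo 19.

φ(19) = 19 − 1 = 18 = 2 · 3^2.
Test candidates g = 2, 3, … against the prime factors q ∈ {2, 3} of φ(19): g is a generator iff g^(18/q) ≢ 1 for every such q.
g = 2: 2^9 ≡ 18; 2^6 ≡ 7 — none is 1, so 2 is a primitive root.
The smallest primitive root modulo 19 is 2.

2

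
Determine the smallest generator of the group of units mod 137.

3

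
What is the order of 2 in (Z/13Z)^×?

12

The order of 2 must divide φ(13) = 13 − 1 = 12 = 2^2 · 3.
Divisors of 12: 1, 2, 3, 4, 6, 12.
Evaluate successive powers at the divisors of 12:
2^1 ≡ 2
2^2 ≡ 4
2^3 ≡ 8
2^4 ≡ 3
2^6 ≡ 12
2^12 ≡ 1
So ord_13(2) = 12.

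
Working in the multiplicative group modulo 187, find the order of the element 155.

Since 155 ∈ (Z/187Z)^×, its order divides φ(187) = φ(11·17) = (11−1)·(17−1) = 10·16 = 160 = 2^5 · 5.
Divisors of 160: 1, 2, 4, 5, 8, 10, 16, 20, 32, 40, 80, 160.
Check 155^d mod 187 for each divisor in increasing order:
155^1 ≡ 155
155^2 ≡ 89
155^4 ≡ 67
155^5 ≡ 100
155^8 ≡ 1
Therefore the multiplicative order of 155 modulo 187 is 8.

8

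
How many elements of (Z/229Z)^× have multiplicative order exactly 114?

36

φ(229) = 229 − 1 = 228 = 2^2 · 3 · 19.
(Z/229Z)^× is cyclic (|G| = 228); a cyclic group of order m has exactly φ(d) elements of each order d | m, and none otherwise.
114 = 2 · 3 · 19 divides 228, and φ(114) = 36.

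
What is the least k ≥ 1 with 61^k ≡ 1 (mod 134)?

66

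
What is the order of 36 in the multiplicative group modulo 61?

Since 36 ∈ (Z/61Z)^×, its order divides φ(61) = 61 − 1 = 60 = 2^2 · 3 · 5.
Divisors of 60: 1, 2, 3, 4, 5, 6, 10, 12, 15, 20, 30, 60.
Check 36^d mod 61 for each divisor in increasing order:
36^1 ≡ 36 (mod 61)
36^2 ≡ 15 (mod 61)
36^3 ≡ 52 (mod 61)
36^4 ≡ 42 (mod 61)
36^5 ≡ 48 (mod 61)
36^6 ≡ 20 (mod 61)
36^10 ≡ 47 (mod 61)
36^12 ≡ 34 (mod 61)
36^15 ≡ 60 (mod 61)
36^20 ≡ 13 (mod 61)
36^30 ≡ 1 (mod 61) ✓
Therefore the multiplicative order of 36 modulo 61 is 30.

30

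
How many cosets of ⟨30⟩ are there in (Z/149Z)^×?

4

By Lagrange's theorem, ord_149(30) divides φ(149) = 149 − 1 = 148 = 2^2 · 37.
Divisors of 148: 1, 2, 4, 37, 74, 148.
Compute 30^d (mod 149) for the divisors d until we hit 1:
30^1 ≡ 30 (mod 149)
30^2 ≡ 6 (mod 149)
30^4 ≡ 36 (mod 149)
30^37 ≡ 1 (mod 149) ✓
Thus |⟨30⟩| = ord(30) = 37.
Index = |(Z/149Z)^×| / |⟨30⟩| = 148 / 37 = 4.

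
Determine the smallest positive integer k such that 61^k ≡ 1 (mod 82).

20

Since 61 ∈ (Z/82Z)^×, its order divides φ(82) = φ(2)·φ(41) = 1·40 = 40 = 2^3 · 5.
Divisors of 40: 1, 2, 4, 5, 8, 10, 20, 40.
Compute 61^d (mod 82) for the divisors d until we hit 1:
61^1 ≡ 61 (mod 82)
61^2 ≡ 31 (mod 82)
61^4 ≡ 59 (mod 82)
61^5 ≡ 73 (mod 82)
61^8 ≡ 37 (mod 82)
61^10 ≡ 81 (mod 82)
61^20 ≡ 1 (mod 82) ✓
Hence ord(61) = 20.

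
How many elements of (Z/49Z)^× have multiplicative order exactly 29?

φ(49) = φ(7^2) = 7·(7−1) = 42 = 2 · 3 · 7.
Since (Z/49Z)^× is cyclic of order 42, the number of elements of order d is φ(d) when d | 42 and 0 otherwise.
Here 42 is not a multiple of 29, so there are no elements of order 29.

0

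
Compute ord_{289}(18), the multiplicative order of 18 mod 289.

Since 18 ∈ (Z/289Z)^×, its order divides φ(289) = φ(17^2) = 17·(17−1) = 272 = 2^4 · 17.
Divisors of 272: 1, 2, 4, 8, 16, 17, 34, 68, 136, 272.
Check 18^d mod 289 for each divisor in increasing order:
18^1 ≡ 18
18^2 ≡ 35
18^4 ≡ 69
18^8 ≡ 137
18^16 ≡ 273
18^17 ≡ 1
So ord_289(18) = 17.

17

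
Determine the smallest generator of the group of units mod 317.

2

φ(317) = 317 − 1 = 316 = 2^2 · 79.
g is a primitive root iff g^(316/q) ≢ 1 (mod 317) for each prime q ∈ {2, 79}.
g = 2: 2^158 ≡ 316; 2^4 ≡ 16 — none is 1, so 2 is a primitive root.
The smallest primitive root modulo 317 is 2.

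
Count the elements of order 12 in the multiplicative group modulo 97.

4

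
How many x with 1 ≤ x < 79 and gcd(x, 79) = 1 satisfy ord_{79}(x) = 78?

24

φ(79) = 79 − 1 = 78 = 2 · 3 · 13.
(Z/79Z)^× is cyclic (|G| = 78); a cyclic group of order m has exactly φ(d) elements of each order d | m, and none otherwise.
78 = 2 · 3 · 13 divides 78, and φ(78) = 24.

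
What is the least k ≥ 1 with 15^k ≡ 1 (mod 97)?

96

ord(15) | φ(97) = 97 − 1 = 96 = 2^5 · 3.
Divisors of 96: 1, 2, 3, 4, 6, 8, 12, 16, 24, 32, 48, 96.
Compute 15^d (mod 97) for the divisors d until we hit 1:
15^1 ≡ 15 (mod 97)
15^2 ≡ 31 (mod 97)
15^3 ≡ 77 (mod 97)
15^4 ≡ 88 (mod 97)
15^6 ≡ 12 (mod 97)
15^8 ≡ 81 (mod 97)
15^12 ≡ 47 (mod 97)
15^16 ≡ 62 (mod 97)
15^24 ≡ 75 (mod 97)
15^32 ≡ 61 (mod 97)
15^48 ≡ 96 (mod 97)
15^96 ≡ 1 (mod 97) ✓
Hence ord(15) = 96.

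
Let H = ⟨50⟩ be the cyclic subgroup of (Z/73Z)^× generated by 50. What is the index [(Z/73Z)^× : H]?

ord(50) | φ(73) = 73 − 1 = 72 = 2^3 · 3^2.
Divisors of 72: 1, 2, 3, 4, 6, 8, 9, 12, 18, 24, 36, 72.
Compute 50^d (mod 73) for the divisors d until we hit 1:
50^1 ≡ 50 (mod 73)
50^2 ≡ 18 (mod 73)
50^3 ≡ 24 (mod 73)
50^4 ≡ 32 (mod 73)
50^6 ≡ 65 (mod 73)
50^8 ≡ 2 (mod 73)
50^9 ≡ 27 (mod 73)
50^12 ≡ 64 (mod 73)
50^18 ≡ 72 (mod 73)
50^24 ≡ 8 (mod 73)
50^36 ≡ 1 (mod 73) ✓
Thus |⟨50⟩| = ord(50) = 36.
[(Z/73Z)^× : ⟨50⟩] = 72/36 = 2.

2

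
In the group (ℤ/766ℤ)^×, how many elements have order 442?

φ(766) = φ(2)·φ(383) = 1·382 = 382 = 2 · 191.
Since (Z/766Z)^× is cyclic of order 382, the number of elements of order d is φ(d) when d | 382 and 0 otherwise.
Here 382 is not a multiple of 442, so there are no elements of order 442.

0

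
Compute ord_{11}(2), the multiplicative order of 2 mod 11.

10

ord(2) | φ(11) = 11 − 1 = 10 = 2 · 5.
Divisors of 10: 1, 2, 5, 10.
Test each divisor d:
2^1 ≡ 2
2^2 ≡ 4
2^5 ≡ 10
2^10 ≡ 1
So ord_11(2) = 10.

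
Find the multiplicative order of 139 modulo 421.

35

Since 139 ∈ (Z/421Z)^×, its order divides φ(421) = 421 − 1 = 420 = 2^2 · 3 · 5 · 7.
Divisors of 420: 1, 2, 3, 4, 5, 6, 7, 10, 12, 14, 15, 20, 21, 28, 30, 35, 42, 60, 70, 84, 105, 140, 210, 420.
Compute 139^d (mod 421) for the divisors d until we hit 1:
139^1 ≡ 139 (mod 421)
139^2 ≡ 376 (mod 421)
139^3 ≡ 60 (mod 421)
139^4 ≡ 341 (mod 421)
139^5 ≡ 247 (mod 421)
139^6 ≡ 232 (mod 421)
139^7 ≡ 252 (mod 421)
139^10 ≡ 385 (mod 421)
139^12 ≡ 357 (mod 421)
139^14 ≡ 354 (mod 421)
139^15 ≡ 370 (mod 421)
139^20 ≡ 33 (mod 421)
139^21 ≡ 377 (mod 421)
139^28 ≡ 279 (mod 421)
139^30 ≡ 75 (mod 421)
139^35 ≡ 1 (mod 421) ✓
Hence ord(139) = 35.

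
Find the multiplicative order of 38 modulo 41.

8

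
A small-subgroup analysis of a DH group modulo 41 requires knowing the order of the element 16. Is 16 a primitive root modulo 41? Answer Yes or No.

φ(41) = 41 − 1 = 40 = 2^3 · 5.
Test 16^(40/q) mod 41 for each prime factor q of 40:
16^20 ≡ 1 (mod 41)  [q = 2: ≡ 1 ✗]
16^8 ≡ 37 (mod 41)  [q = 5: ≢ 1 ✓]
16^20 ≡ 1 shows ord(16) | 20, strictly less than φ(41); not a primitive root.

No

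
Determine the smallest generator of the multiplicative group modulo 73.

5

φ(73) = 73 − 1 = 72 = 2^3 · 3^2.
g is a primitive root iff g^(72/q) ≢ 1 (mod 73) for each prime q ∈ {2, 3}.
g = 2: 2^36 ≡ 1 — hits 1, so not a primitive root.
g = 3: 3^36 ≡ 1 — hits 1, so not a primitive root.
g = 4: 4^36 ≡ 1 — hits 1, so not a primitive root.
g = 5: 5^36 ≡ 72; 5^24 ≡ 8 — none is 1, so 5 is a primitive root.
So 5 is the smallest generator of (Z/73Z)^×.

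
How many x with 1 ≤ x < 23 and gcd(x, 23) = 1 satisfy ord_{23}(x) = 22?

10

φ(23) = 23 − 1 = 22 = 2 · 11.
In a cyclic group of order 22, there are φ(d) elements of order d for each divisor d of 22, and zero for non-divisors.
22 = 2 · 11 divides 22, and φ(22) = 10.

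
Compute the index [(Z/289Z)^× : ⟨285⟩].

4

The order of 285 must divide φ(289) = φ(17^2) = 17·(17−1) = 272 = 2^4 · 17.
Divisors of 272: 1, 2, 4, 8, 16, 17, 34, 68, 136, 272.
Compute 285^d (mod 289) for the divisors d until we hit 1:
285^1 ≡ 285 (mod 289)
285^2 ≡ 16 (mod 289)
285^4 ≡ 256 (mod 289)
285^8 ≡ 222 (mod 289)
285^16 ≡ 154 (mod 289)
285^17 ≡ 251 (mod 289)
285^34 ≡ 288 (mod 289)
285^68 ≡ 1 (mod 289) ✓
So ord_289(285) = 68, hence |⟨285⟩| = 68.
Index = |(Z/289Z)^×| / |⟨285⟩| = 272 / 68 = 4.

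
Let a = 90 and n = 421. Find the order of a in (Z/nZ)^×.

Since 90 ∈ (Z/421Z)^×, its order divides φ(421) = 421 − 1 = 420 = 2^2 · 3 · 5 · 7.
Divisors of 420: 1, 2, 3, 4, 5, 6, 7, 10, 12, 14, 15, 20, 21, 28, 30, 35, 42, 60, 70, 84, 105, 140, 210, 420.
Check 90^d mod 421 for each divisor in increasing order:
90^1 ≡ 90 (mod 421)
90^2 ≡ 101 (mod 421)
90^3 ≡ 249 (mod 421)
90^4 ≡ 97 (mod 421)
90^5 ≡ 310 (mod 421)
90^6 ≡ 114 (mod 421)
90^7 ≡ 156 (mod 421)
90^10 ≡ 112 (mod 421)
90^12 ≡ 366 (mod 421)
90^14 ≡ 339 (mod 421)
90^15 ≡ 198 (mod 421)
90^20 ≡ 335 (mod 421)
90^21 ≡ 259 (mod 421)
90^28 ≡ 409 (mod 421)
90^30 ≡ 51 (mod 421)
90^35 ≡ 233 (mod 421)
90^42 ≡ 142 (mod 421)
90^60 ≡ 75 (mod 421)
90^70 ≡ 401 (mod 421)
90^84 ≡ 377 (mod 421)
90^105 ≡ 392 (mod 421)
90^140 ≡ 400 (mod 421)
90^210 ≡ 420 (mod 421)
90^420 ≡ 1 (mod 421) ✓
The smallest such exponent is 420, so the order of 90 is 420.

420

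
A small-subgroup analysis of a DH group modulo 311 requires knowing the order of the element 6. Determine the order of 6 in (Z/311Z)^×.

5

ord(6) | φ(311) = 311 − 1 = 310 = 2 · 5 · 31.
Divisors of 310: 1, 2, 5, 10, 31, 62, 155, 310.
Check 6^d mod 311 for each divisor in increasing order:
6^1 ≡ 6 (mod 311)
6^2 ≡ 36 (mod 311)
6^5 ≡ 1 (mod 311) ✓
The smallest such exponent is 5, so the order of 6 is 5.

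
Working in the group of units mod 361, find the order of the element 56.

38

Since 56 ∈ (Z/361Z)^×, its order divides φ(361) = φ(19^2) = 19·(19−1) = 342 = 2 · 3^2 · 19.
Divisors of 342: 1, 2, 3, 6, 9, 18, 19, 38, 57, 114, 171, 342.
Compute 56^d (mod 361) for the divisors d until we hit 1:
56^1 ≡ 56 (mod 361)
56^2 ≡ 248 (mod 361)
56^3 ≡ 170 (mod 361)
56^6 ≡ 20 (mod 361)
56^9 ≡ 151 (mod 361)
56^18 ≡ 58 (mod 361)
56^19 ≡ 360 (mod 361)
56^38 ≡ 1 (mod 361) ✓
Hence ord(56) = 38.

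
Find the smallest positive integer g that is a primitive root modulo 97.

φ(97) = 97 − 1 = 96 = 2^5 · 3.
Test candidates g = 2, 3, … against the prime factors q ∈ {2, 3} of φ(97): g is a generator iff g^(96/q) ≢ 1 for every such q.
g = 2: 2^48 ≡ 1 — hits 1, so not a primitive root.
g = 3: 3^48 ≡ 1 — hits 1, so not a primitive root.
g = 4: 4^48 ≡ 1 — hits 1, so not a primitive root.
g = 5: 5^48 ≡ 96; 5^32 ≡ 35 — none is 1, so 5 is a primitive root.
Hence the least primitive root of 97 is 5.

5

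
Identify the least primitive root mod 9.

2

φ(9) = φ(3^2) = 3·(3−1) = 6 = 2 · 3.
Test candidates g = 2, 3, … against the prime factors q ∈ {2, 3} of φ(9): g is a generator iff g^(6/q) ≢ 1 for every such q.
g = 2: 2^3 ≡ 8; 2^2 ≡ 4 — none is 1, so 2 is a primitive root.
The smallest primitive root modulo 9 is 2.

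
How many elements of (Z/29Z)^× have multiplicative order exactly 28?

12

φ(29) = 29 − 1 = 28 = 2^2 · 7.
Since (Z/29Z)^× is cyclic of order 28, the number of elements of order d is φ(d) when d | 28 and 0 otherwise.
28 = 2^2 · 7 divides 28, and φ(28) = 12.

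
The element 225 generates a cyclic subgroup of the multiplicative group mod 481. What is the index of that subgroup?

By Lagrange's theorem, ord_481(225) divides φ(481) = φ(13·37) = (13−1)·(37−1) = 12·36 = 432 = 2^4 · 3^3.
Divisors of 432: 1, 2, 3, 4, 6, 8, 9, 12, 16, 18, 24, 27, 36, 48, 54, 72, 108, 144, 216, 432.
Compute 225^d (mod 481) for the divisors d until we hit 1:
225^1 ≡ 225 (mod 481)
225^2 ≡ 120 (mod 481)
225^3 ≡ 64 (mod 481)
225^4 ≡ 451 (mod 481)
225^6 ≡ 248 (mod 481)
225^8 ≡ 419 (mod 481)
225^9 ≡ 480 (mod 481)
225^12 ≡ 417 (mod 481)
225^16 ≡ 477 (mod 481)
225^18 ≡ 1 (mod 481) ✓
Thus |⟨225⟩| = ord(225) = 18.
Index = |(Z/481Z)^×| / |⟨225⟩| = 432 / 18 = 24.

24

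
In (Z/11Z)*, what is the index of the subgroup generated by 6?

Since 6 ∈ (Z/11Z)^×, its order divides φ(11) = 11 − 1 = 10 = 2 · 5.
Divisors of 10: 1, 2, 5, 10.
Compute 6^d (mod 11) for the divisors d until we hit 1:
6^1 ≡ 6 (mod 11)
6^2 ≡ 3 (mod 11)
6^5 ≡ 10 (mod 11)
6^10 ≡ 1 (mod 11) ✓
Thus |⟨6⟩| = ord(6) = 10.
The index is φ(11) / ord(6) = 10 / 10 = 1.

1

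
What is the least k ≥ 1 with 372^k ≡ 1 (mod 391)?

88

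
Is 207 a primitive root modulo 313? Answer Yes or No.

Yes

φ(313) = 313 − 1 = 312 = 2^3 · 3 · 13.
It suffices to check that the order of 207 is not a proper divisor of 312: compute 207^(312/q) for q ∈ {2, 3, 13}.
207^156 ≡ 312 (mod 313)  [q = 2: ≢ 1 ✓]
207^104 ≡ 214 (mod 313)  [q = 3: ≢ 1 ✓]
207^24 ≡ 48 (mod 313)  [q = 13: ≢ 1 ✓]
Every test exponent gives a nontrivial residue, hence 207 generates the full group.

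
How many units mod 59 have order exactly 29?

28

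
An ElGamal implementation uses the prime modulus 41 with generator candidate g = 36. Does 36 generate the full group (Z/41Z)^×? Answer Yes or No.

No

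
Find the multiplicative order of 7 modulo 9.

3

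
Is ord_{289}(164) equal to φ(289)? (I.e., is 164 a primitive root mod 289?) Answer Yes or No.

φ(289) = φ(17^2) = 17·(17−1) = 272 = 2^4 · 17.
An element g generates (Z/289Z)^× iff g^(272/q) ≢ 1 (mod 289) for each prime q ∈ {2, 17}.
164^136 ≡ 288 (mod 289)  [q = 2: ≢ 1 ✓]
164^16 ≡ 35 (mod 289)  [q = 17: ≢ 1 ✓]
All checks pass, so 164 has order 272 and is a primitive root modulo 289.

Yes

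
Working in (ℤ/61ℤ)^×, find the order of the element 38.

The order of 38 must divide φ(61) = 61 − 1 = 60 = 2^2 · 3 · 5.
Divisors of 60: 1, 2, 3, 4, 5, 6, 10, 12, 15, 20, 30, 60.
Evaluate successive powers at the divisors of 60:
38^1 ≡ 38
38^2 ≡ 41
38^3 ≡ 33
38^4 ≡ 34
38^5 ≡ 11
38^6 ≡ 52
38^10 ≡ 60
38^12 ≡ 20
38^15 ≡ 50
38^20 ≡ 1
The smallest such exponent is 20, so the order of 38 is 20.

20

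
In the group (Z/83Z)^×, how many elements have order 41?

φ(83) = 83 − 1 = 82 = 2 · 41.
Since (Z/83Z)^× is cyclic of order 82, the number of elements of order d is φ(d) when d | 82 and 0 otherwise.
41 | 82, and φ(41) = 41 − 1 = 40.

40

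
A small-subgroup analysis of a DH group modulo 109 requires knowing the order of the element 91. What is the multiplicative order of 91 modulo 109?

108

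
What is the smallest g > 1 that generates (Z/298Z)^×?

φ(298) = φ(2)·φ(149) = 1·148 = 148 = 2^2 · 37.
Test candidates g = 2, 3, … against the prime factors q ∈ {2, 37} of φ(298): g is a generator iff g^(148/q) ≢ 1 for every such q.
g = 2: gcd(2, 298) = 2 > 1, not a unit — skip.
g = 3: 3^74 ≡ 297; 3^4 ≡ 81 — none is 1, so 3 is a primitive root.
The smallest primitive root modulo 298 is 3.

3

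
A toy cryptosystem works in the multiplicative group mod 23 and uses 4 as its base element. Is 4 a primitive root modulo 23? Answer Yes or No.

No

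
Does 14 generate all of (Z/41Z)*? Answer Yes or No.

No

φ(41) = 41 − 1 = 40 = 2^3 · 5.
It suffices to check that the order of 14 is not a proper divisor of 40: compute 14^(40/q) for q ∈ {2, 5}.
14^20 ≡ 40 (mod 41)  [q = 2: ≢ 1 ✓]
14^8 ≡ 1 (mod 41)  [q = 5: ≡ 1 ✗]
Since 14^8 ≡ 1, the order of 14 divides 8 < 40, so 14 is not a primitive root.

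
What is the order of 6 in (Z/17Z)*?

16

The order of 6 must divide φ(17) = 17 − 1 = 16 = 2^4.
Divisors of 16: 1, 2, 4, 8, 16.
Test each divisor d:
6^1 ≡ 6 (mod 17)
6^2 ≡ 2 (mod 17)
6^4 ≡ 4 (mod 17)
6^8 ≡ 16 (mod 17)
6^16 ≡ 1 (mod 17) ✓
The smallest such exponent is 16, so the order of 6 is 16.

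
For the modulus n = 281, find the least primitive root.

3

φ(281) = 281 − 1 = 280 = 2^3 · 5 · 7.
Test candidates g = 2, 3, … against the prime factors q ∈ {2, 5, 7} of φ(281): g is a generator iff g^(280/q) ≢ 1 for every such q.
g = 2: 2^140 ≡ 1 — hits 1, so not a primitive root.
g = 3: 3^140 ≡ 280; 3^56 ≡ 86; 3^40 ≡ 249 — none is 1, so 3 is a primitive root.
So 3 is the smallest generator of (Z/281Z)^×.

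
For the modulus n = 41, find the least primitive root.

6

φ(41) = 41 − 1 = 40 = 2^3 · 5.
g is a primitive root iff g^(40/q) ≢ 1 (mod 41) for each prime q ∈ {2, 5}.
g = 2: 2^20 ≡ 1 — hits 1, so not a primitive root.
g = 3: 3^20 ≡ 40; 3^8 ≡ 1 — hits 1, so not a primitive root.
g = 4: 4^20 ≡ 1 — hits 1, so not a primitive root.
g = 5: 5^20 ≡ 1 — hits 1, so not a primitive root.
g = 6: 6^20 ≡ 40; 6^8 ≡ 10 — none is 1, so 6 is a primitive root.
So 6 is the smallest generator of (Z/41Z)^×.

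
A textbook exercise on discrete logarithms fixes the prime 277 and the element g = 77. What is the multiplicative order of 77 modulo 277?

276

The order of 77 must divide φ(277) = 277 − 1 = 276 = 2^2 · 3 · 23.
Divisors of 276: 1, 2, 3, 4, 6, 12, 23, 46, 69, 92, 138, 276.
Check 77^d mod 277 for each divisor in increasing order:
77^1 ≡ 77
77^2 ≡ 112
77^3 ≡ 37
77^4 ≡ 79
77^6 ≡ 261
77^12 ≡ 256
77^23 ≡ 182
77^46 ≡ 161
77^69 ≡ 217
77^92 ≡ 160
77^138 ≡ 276
77^276 ≡ 1
The smallest such exponent is 276, so the order of 77 is 276.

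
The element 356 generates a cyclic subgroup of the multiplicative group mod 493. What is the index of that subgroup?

16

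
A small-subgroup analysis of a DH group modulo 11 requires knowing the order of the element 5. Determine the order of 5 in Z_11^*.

5

By Lagrange's theorem, ord_11(5) divides φ(11) = 11 − 1 = 10 = 2 · 5.
Divisors of 10: 1, 2, 5, 10.
Test each divisor d:
5^1 ≡ 5 (mod 11)
5^2 ≡ 3 (mod 11)
5^5 ≡ 1 (mod 11) ✓
Therefore the multiplicative order of 5 modulo 11 is 5.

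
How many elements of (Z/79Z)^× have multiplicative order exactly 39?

φ(79) = 79 − 1 = 78 = 2 · 3 · 13.
(Z/79Z)^× is cyclic (|G| = 78); a cyclic group of order m has exactly φ(d) elements of each order d | m, and none otherwise.
39 = 3 · 13 divides 78, and φ(39) = 24.

24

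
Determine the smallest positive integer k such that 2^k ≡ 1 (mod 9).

6

Since 2 ∈ (Z/9Z)^×, its order divides φ(9) = φ(3^2) = 3·(3−1) = 6 = 2 · 3.
Divisors of 6: 1, 2, 3, 6.
Evaluate successive powers at the divisors of 6:
2^1 ≡ 2 (mod 9)
2^2 ≡ 4 (mod 9)
2^3 ≡ 8 (mod 9)
2^6 ≡ 1 (mod 9) ✓
Therefore the multiplicative order of 2 modulo 9 is 6.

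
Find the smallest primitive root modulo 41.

6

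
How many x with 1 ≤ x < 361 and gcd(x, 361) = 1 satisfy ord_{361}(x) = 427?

0

φ(361) = φ(19^2) = 19·(19−1) = 342 = 2 · 3^2 · 19.
Since (Z/361Z)^× is cyclic of order 342, the number of elements of order d is φ(d) when d | 342 and 0 otherwise.
Since 427 ∤ 342, the count is 0.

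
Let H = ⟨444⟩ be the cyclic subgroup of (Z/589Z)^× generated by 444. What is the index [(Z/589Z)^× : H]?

ord(444) | φ(589) = φ(19·31) = (19−1)·(31−1) = 18·30 = 540 = 2^2 · 3^3 · 5.
Divisors of 540: 1, 2, 3, 4, 5, 6, 9, 10, 12, 15, 18, 20, 27, 30, 36, 45, 54, 60, 90, 108, 135, 180, 270, 540.
Compute 444^d (mod 589) for the divisors d until we hit 1:
444^1 ≡ 444 (mod 589)
444^2 ≡ 410 (mod 589)
444^3 ≡ 39 (mod 589)
444^4 ≡ 235 (mod 589)
444^5 ≡ 87 (mod 589)
444^6 ≡ 343 (mod 589)
444^9 ≡ 419 (mod 589)
444^10 ≡ 501 (mod 589)
444^12 ≡ 438 (mod 589)
444^15 ≡ 1 (mod 589) ✓
Thus |⟨444⟩| = ord(444) = 15.
[(Z/589Z)^× : ⟨444⟩] = 540/15 = 36.

36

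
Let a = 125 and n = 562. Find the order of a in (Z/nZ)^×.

140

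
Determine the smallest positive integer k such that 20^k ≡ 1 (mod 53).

52

Since 20 ∈ (Z/53Z)^×, its order divides φ(53) = 53 − 1 = 52 = 2^2 · 13.
Divisors of 52: 1, 2, 4, 13, 26, 52.
Check 20^d mod 53 for each divisor in increasing order:
20^1 ≡ 20 (mod 53)
20^2 ≡ 29 (mod 53)
20^4 ≡ 46 (mod 53)
20^13 ≡ 30 (mod 53)
20^26 ≡ 52 (mod 53)
20^52 ≡ 1 (mod 53) ✓
So ord_53(20) = 52.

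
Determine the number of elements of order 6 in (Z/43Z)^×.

2

φ(43) = 43 − 1 = 42 = 2 · 3 · 7.
Since (Z/43Z)^× is cyclic of order 42, the number of elements of order d is φ(d) when d | 42 and 0 otherwise.
6 = 2 · 3 divides 42, and φ(6) = 2.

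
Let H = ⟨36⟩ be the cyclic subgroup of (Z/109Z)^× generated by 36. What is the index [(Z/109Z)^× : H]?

2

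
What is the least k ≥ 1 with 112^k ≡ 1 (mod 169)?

By Lagrange's theorem, ord_169(112) divides φ(169) = φ(13^2) = 13·(13−1) = 156 = 2^2 · 3 · 13.
Divisors of 156: 1, 2, 3, 4, 6, 12, 13, 26, 39, 52, 78, 156.
Evaluate successive powers at the divisors of 156:
112^1 ≡ 112 (mod 169)
112^2 ≡ 38 (mod 169)
112^3 ≡ 31 (mod 169)
112^4 ≡ 92 (mod 169)
112^6 ≡ 116 (mod 169)
112^12 ≡ 105 (mod 169)
112^13 ≡ 99 (mod 169)
112^26 ≡ 168 (mod 169)
112^39 ≡ 70 (mod 169)
112^52 ≡ 1 (mod 169) ✓
Therefore the multiplicative order of 112 modulo 169 is 52.

52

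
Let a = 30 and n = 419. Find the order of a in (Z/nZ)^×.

418

By Lagrange's theorem, ord_419(30) divides φ(419) = 419 − 1 = 418 = 2 · 11 · 19.
Divisors of 418: 1, 2, 11, 19, 22, 38, 209, 418.
Evaluate successive powers at the divisors of 418:
30^1 ≡ 30
30^2 ≡ 62
30^11 ≡ 76
30^19 ≡ 250
30^22 ≡ 329
30^38 ≡ 69
30^209 ≡ 418
30^418 ≡ 1
Therefore the multiplicative order of 30 modulo 419 is 418.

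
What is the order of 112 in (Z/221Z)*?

16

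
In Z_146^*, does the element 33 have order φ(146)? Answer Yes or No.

φ(146) = φ(2)·φ(73) = 1·72 = 72 = 2^3 · 3^2.
Test 33^(72/q) mod 146 for each prime factor q of 72:
33^36 ≡ 145 (mod 146)  [q = 2: ≢ 1 ✓]
33^24 ≡ 81 (mod 146)  [q = 3: ≢ 1 ✓]
Every test exponent gives a nontrivial residue, hence 33 generates the full group.

Yes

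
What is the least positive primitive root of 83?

2

φ(83) = 83 − 1 = 82 = 2 · 41.
g is a primitive root iff g^(82/q) ≢ 1 (mod 83) for each prime q ∈ {2, 41}.
g = 2: 2^41 ≡ 82; 2^2 ≡ 4 — none is 1, so 2 is a primitive root.
So 2 is the smallest generator of (Z/83Z)^×.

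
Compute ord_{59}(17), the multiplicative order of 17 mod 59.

29

The order of 17 must divide φ(59) = 59 − 1 = 58 = 2 · 29.
Divisors of 58: 1, 2, 29, 58.
Check 17^d mod 59 for each divisor in increasing order:
17^1 ≡ 17 (mod 59)
17^2 ≡ 53 (mod 59)
17^29 ≡ 1 (mod 59) ✓
The smallest such exponent is 29, so the order of 17 is 29.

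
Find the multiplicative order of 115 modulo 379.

The order of 115 must divide φ(379) = 379 − 1 = 378 = 2 · 3^3 · 7.
Divisors of 378: 1, 2, 3, 6, 7, 9, 14, 18, 21, 27, 42, 54, 63, 126, 189, 378.
Test each divisor d:
115^1 ≡ 115
115^2 ≡ 339
115^3 ≡ 327
115^6 ≡ 51
115^7 ≡ 180
115^9 ≡ 1
Therefore the multiplicative order of 115 modulo 379 is 9.

9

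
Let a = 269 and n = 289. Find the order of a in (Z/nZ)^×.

272

The order of 269 must divide φ(289) = φ(17^2) = 17·(17−1) = 272 = 2^4 · 17.
Divisors of 272: 1, 2, 4, 8, 16, 17, 34, 68, 136, 272.
Evaluate successive powers at the divisors of 272:
269^1 ≡ 269 (mod 289)
269^2 ≡ 111 (mod 289)
269^4 ≡ 183 (mod 289)
269^8 ≡ 254 (mod 289)
269^16 ≡ 69 (mod 289)
269^17 ≡ 65 (mod 289)
269^34 ≡ 179 (mod 289)
269^68 ≡ 251 (mod 289)
269^136 ≡ 288 (mod 289)
269^272 ≡ 1 (mod 289) ✓
So ord_289(269) = 272.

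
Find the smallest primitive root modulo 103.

5

φ(103) = 103 − 1 = 102 = 2 · 3 · 17.
Test candidates g = 2, 3, … against the prime factors q ∈ {2, 3, 17} of φ(103): g is a generator iff g^(102/q) ≢ 1 for every such q.
g = 2: 2^51 ≡ 1 — hits 1, so not a primitive root.
g = 3: 3^51 ≡ 102; 3^34 ≡ 1 — hits 1, so not a primitive root.
g = 4: 4^51 ≡ 1 — hits 1, so not a primitive root.
g = 5: 5^51 ≡ 102; 5^34 ≡ 56; 5^6 ≡ 72 — none is 1, so 5 is a primitive root.
So 5 is the smallest generator of (Z/103Z)^×.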